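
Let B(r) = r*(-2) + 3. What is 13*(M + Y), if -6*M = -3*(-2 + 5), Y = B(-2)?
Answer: 221/2 ≈ 110.50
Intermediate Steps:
B(r) = 3 - 2*r (B(r) = -2*r + 3 = 3 - 2*r)
Y = 7 (Y = 3 - 2*(-2) = 3 + 4 = 7)
M = 3/2 (M = -(-1)*(-2 + 5)/2 = -(-1)*3/2 = -1/6*(-9) = 3/2 ≈ 1.5000)
13*(M + Y) = 13*(3/2 + 7) = 13*(17/2) = 221/2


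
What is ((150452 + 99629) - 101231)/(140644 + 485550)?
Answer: 74425/313097 ≈ 0.23771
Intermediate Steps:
((150452 + 99629) - 101231)/(140644 + 485550) = (250081 - 101231)/626194 = 148850*(1/626194) = 74425/313097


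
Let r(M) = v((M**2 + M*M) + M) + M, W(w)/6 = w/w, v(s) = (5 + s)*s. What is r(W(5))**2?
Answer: 41990400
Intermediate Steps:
v(s) = s*(5 + s)
W(w) = 6 (W(w) = 6*(w/w) = 6*1 = 6)
r(M) = M + (M + 2*M**2)*(5 + M + 2*M**2) (r(M) = ((M**2 + M*M) + M)*(5 + ((M**2 + M*M) + M)) + M = ((M**2 + M**2) + M)*(5 + ((M**2 + M**2) + M)) + M = (2*M**2 + M)*(5 + (2*M**2 + M)) + M = (M + 2*M**2)*(5 + (M + 2*M**2)) + M = (M + 2*M**2)*(5 + M + 2*M**2) + M = M + (M + 2*M**2)*(5 + M + 2*M**2))
r(W(5))**2 = (6*(1 + (1 + 2*6)*(5 + 6*(1 + 2*6))))**2 = (6*(1 + (1 + 12)*(5 + 6*(1 + 12))))**2 = (6*(1 + 13*(5 + 6*13)))**2 = (6*(1 + 13*(5 + 78)))**2 = (6*(1 + 13*83))**2 = (6*(1 + 1079))**2 = (6*1080)**2 = 6480**2 = 41990400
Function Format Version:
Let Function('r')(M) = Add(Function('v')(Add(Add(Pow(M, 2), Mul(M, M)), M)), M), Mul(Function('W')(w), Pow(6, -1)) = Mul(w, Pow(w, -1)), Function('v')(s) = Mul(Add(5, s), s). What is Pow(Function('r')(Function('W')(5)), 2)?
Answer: 41990400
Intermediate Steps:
Function('v')(s) = Mul(s, Add(5, s))
Function('W')(w) = 6 (Function('W')(w) = Mul(6, Mul(w, Pow(w, -1))) = Mul(6, 1) = 6)
Function('r')(M) = Add(M, Mul(Add(M, Mul(2, Pow(M, 2))), Add(5, M, Mul(2, Pow(M, 2))))) (Function('r')(M) = Add(Mul(Add(Add(Pow(M, 2), Mul(M, M)), M), Add(5, Add(Add(Pow(M, 2), Mul(M, M)), M))), M) = Add(Mul(Add(Add(Pow(M, 2), Pow(M, 2)), M), Add(5, Add(Add(Pow(M, 2), Pow(M, 2)), M))), M) = Add(Mul(Add(Mul(2, Pow(M, 2)), M), Add(5, Add(Mul(2, Pow(M, 2)), M))), M) = Add(Mul(Add(M, Mul(2, Pow(M, 2))), Add(5, Add(M, Mul(2, Pow(M, 2))))), M) = Add(Mul(Add(M, Mul(2, Pow(M, 2))), Add(5, M, Mul(2, Pow(M, 2)))), M) = Add(M, Mul(Add(M, Mul(2, Pow(M, 2))), Add(5, M, Mul(2, Pow(M, 2))))))
Pow(Function('r')(Function('W')(5)), 2) = Pow(Mul(6, Add(1, Mul(Add(1, Mul(2, 6)), Add(5, Mul(6, Add(1, Mul(2, 6))))))), 2) = Pow(Mul(6, Add(1, Mul(Add(1, 12), Add(5, Mul(6, Add(1, 12)))))), 2) = Pow(Mul(6, Add(1, Mul(13, Add(5, Mul(6, 13))))), 2) = Pow(Mul(6, Add(1, Mul(13, Add(5, 78)))), 2) = Pow(Mul(6, Add(1, Mul(13, 83))), 2) = Pow(Mul(6, Add(1, 1079)), 2) = Pow(Mul(6, 1080), 2) = Pow(6480, 2) = 41990400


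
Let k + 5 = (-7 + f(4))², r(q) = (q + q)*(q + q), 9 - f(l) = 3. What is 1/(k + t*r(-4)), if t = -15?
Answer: -1/964 ≈ -0.0010373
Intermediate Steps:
f(l) = 6 (f(l) = 9 - 1*3 = 9 - 3 = 6)
r(q) = 4*q² (r(q) = (2*q)*(2*q) = 4*q²)
k = -4 (k = -5 + (-7 + 6)² = -5 + (-1)² = -5 + 1 = -4)
1/(k + t*r(-4)) = 1/(-4 - 60*(-4)²) = 1/(-4 - 60*16) = 1/(-4 - 15*64) = 1/(-4 - 960) = 1/(-964) = -1/964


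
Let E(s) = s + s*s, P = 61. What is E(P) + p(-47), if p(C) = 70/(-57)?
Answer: 215504/57 ≈ 3780.8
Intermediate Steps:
p(C) = -70/57 (p(C) = 70*(-1/57) = -70/57)
E(s) = s + s**2
E(P) + p(-47) = 61*(1 + 61) - 70/57 = 61*62 - 70/57 = 3782 - 70/57 = 215504/57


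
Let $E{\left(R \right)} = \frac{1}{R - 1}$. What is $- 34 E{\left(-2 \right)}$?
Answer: $\frac{34}{3} \approx 11.333$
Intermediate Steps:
$E{\left(R \right)} = \frac{1}{-1 + R}$
$- 34 E{\left(-2 \right)} = - \frac{34}{-1 - 2} = - \frac{34}{-3} = \left(-34\right) \left(- \frac{1}{3}\right) = \frac{34}{3}$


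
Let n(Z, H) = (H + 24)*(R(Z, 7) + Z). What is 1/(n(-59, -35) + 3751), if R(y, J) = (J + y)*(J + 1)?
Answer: 1/8976 ≈ 0.00011141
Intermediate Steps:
R(y, J) = (1 + J)*(J + y) (R(y, J) = (J + y)*(1 + J) = (1 + J)*(J + y))
n(Z, H) = (24 + H)*(56 + 9*Z) (n(Z, H) = (H + 24)*((7 + Z + 7² + 7*Z) + Z) = (24 + H)*((7 + Z + 49 + 7*Z) + Z) = (24 + H)*((56 + 8*Z) + Z) = (24 + H)*(56 + 9*Z))
1/(n(-59, -35) + 3751) = 1/((1344 + 56*(-35) + 216*(-59) + 9*(-35)*(-59)) + 3751) = 1/((1344 - 1960 - 12744 + 18585) + 3751) = 1/(5225 + 3751) = 1/8976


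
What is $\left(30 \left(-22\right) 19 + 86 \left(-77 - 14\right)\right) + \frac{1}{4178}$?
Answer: $- \frac{85089147}{4178} \approx -20366.0$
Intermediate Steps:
$\left(30 \left(-22\right) 19 + 86 \left(-77 - 14\right)\right) + \frac{1}{4178} = \left(\left(-660\right) 19 + 86 \left(-91\right)\right) + \frac{1}{4178} = \left(-12540 - 7826\right) + \frac{1}{4178} = -20366 + \frac{1}{4178} = - \frac{85089147}{4178}$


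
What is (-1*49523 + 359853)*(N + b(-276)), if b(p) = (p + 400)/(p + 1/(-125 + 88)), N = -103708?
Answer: -328693589069360/10213 ≈ -3.2184e+10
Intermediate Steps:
b(p) = (400 + p)/(-1/37 + p) (b(p) = (400 + p)/(p + 1/(-37)) = (400 + p)/(p - 1/37) = (400 + p)/(-1/37 + p))
(-1*49523 + 359853)*(N + b(-276)) = (-1*49523 + 359853)*(-103708 + 37*(400 - 276)/(-1 + 37*(-276))) = (-49523 + 359853)*(-103708 + 37*124/(-1 - 10212)) = 310330*(-103708 + 37*124/(-10213)) = 310330*(-103708 + 37*(-1/10213)*124) = 310330*(-103708 - 4588/10213) = 310330*(-1059174392/10213) = -328693589069360/10213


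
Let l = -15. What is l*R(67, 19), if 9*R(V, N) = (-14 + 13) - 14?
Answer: 25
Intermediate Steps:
R(V, N) = -5/3 (R(V, N) = ((-14 + 13) - 14)/9 = (-1 - 14)/9 = (⅑)*(-15) = -5/3)
l*R(67, 19) = -15*(-5/3) = 25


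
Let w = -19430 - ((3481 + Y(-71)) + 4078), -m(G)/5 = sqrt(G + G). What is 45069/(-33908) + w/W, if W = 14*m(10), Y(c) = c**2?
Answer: -45069/33908 + 3203*sqrt(5)/70 ≈ 100.99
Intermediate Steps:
m(G) = -5*sqrt(2)*sqrt(G) (m(G) = -5*sqrt(G + G) = -5*sqrt(2)*sqrt(G))
w = -32030 (w = -19430 - ((3481 + (-71)**2) + 4078) = -19430 - ((3481 + 5041) + 4078) = -19430 - (8522 + 4078) = -19430 - 1*12600 = -19430 - 12600 = -32030)
W = -140*sqrt(5) (W = 14*(-5*sqrt(2)*sqrt(10)) = 14*(-10*sqrt(5)) = -140*sqrt(5) ≈ -313.05)
45069/(-33908) + w/W = 45069/(-33908) - 32030*(-sqrt(5)/700) = 45069*(-1/33908) - (-3203)*sqrt(5)/70 = -45069/33908 + 3203*sqrt(5)/70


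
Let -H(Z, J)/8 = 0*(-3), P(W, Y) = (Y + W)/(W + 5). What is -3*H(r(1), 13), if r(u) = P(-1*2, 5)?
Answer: 0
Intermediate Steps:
P(W, Y) = (W + Y)/(5 + W)
r(u) = 1 (r(u) = (-1*2 + 5)/(5 - 1*2) = (-2 + 5)/(5 - 2) = 3/3 = (1/3)*3 = 1)
H(Z, J) = 0 (H(Z, J) = -0*(-3) = -8*0 = 0)
-3*H(r(1), 13) = -3*0 = 0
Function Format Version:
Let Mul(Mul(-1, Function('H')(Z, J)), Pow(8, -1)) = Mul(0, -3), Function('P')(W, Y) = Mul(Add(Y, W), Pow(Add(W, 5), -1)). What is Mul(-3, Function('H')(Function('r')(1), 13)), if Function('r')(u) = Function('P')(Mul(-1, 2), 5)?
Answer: 0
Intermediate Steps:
Function('P')(W, Y) = Mul(Pow(Add(5, W), -1), Add(W, Y)) (Function('P')(W, Y) = Mul(Add(W, Y), Pow(Add(5, W), -1)) = Mul(Pow(Add(5, W), -1), Add(W, Y)))
Function('r')(u) = 1 (Function('r')(u) = Mul(Pow(Add(5, Mul(-1, 2)), -1), Add(Mul(-1, 2), 5)) = Mul(Pow(Add(5, -2), -1), Add(-2, 5)) = Mul(Pow(3, -1), 3) = Mul(Rational(1, 3), 3) = 1)
Function('H')(Z, J) = 0 (Function('H')(Z, J) = Mul(-8, Mul(0, -3)) = Mul(-8, 0) = 0)
Mul(-3, Function('H')(Function('r')(1), 13)) = Mul(-3, 0) = 0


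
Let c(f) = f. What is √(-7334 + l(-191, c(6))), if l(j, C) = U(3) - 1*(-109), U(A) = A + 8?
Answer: I*√7214 ≈ 84.935*I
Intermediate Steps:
U(A) = 8 + A
l(j, C) = 120 (l(j, C) = (8 + 3) - 1*(-109) = 11 + 109 = 120)
√(-7334 + l(-191, c(6))) = √(-7334 + 120) = √(-7214) = I*√7214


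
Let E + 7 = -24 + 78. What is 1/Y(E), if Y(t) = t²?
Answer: 1/2209 ≈ 0.00045269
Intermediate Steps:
E = 47 (E = -7 + (-24 + 78) = -7 + 54 = 47)
1/Y(E) = 1/(47²) = 1/2209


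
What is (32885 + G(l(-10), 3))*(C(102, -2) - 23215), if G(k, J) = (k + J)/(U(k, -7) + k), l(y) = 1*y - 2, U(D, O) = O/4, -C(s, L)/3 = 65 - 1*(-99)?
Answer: -42879111677/55 ≈ -7.7962e+8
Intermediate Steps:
C(s, L) = -492 (C(s, L) = -3*(65 - 1*(-99)) = -3*(65 + 99) = -3*164 = -492)
U(D, O) = O/4 (U(D, O) = O*(1/4) = O/4)
l(y) = -2 + y (l(y) = y - 2 = -2 + y)
G(k, J) = (J + k)/(-7/4 + k) (G(k, J) = (k + J)/((1/4)*(-7) + k) = (J + k)/(-7/4 + k))
(32885 + G(l(-10), 3))*(C(102, -2) - 23215) = (32885 + 4*(3 + (-2 - 10))/(-7 + 4*(-2 - 10)))*(-492 - 23215) = (32885 + 4*(3 - 12)/(-7 + 4*(-12)))*(-23707) = (32885 + 4*(-9)/(-7 - 48))*(-23707) = (32885 + 4*(-9)/(-55))*(-23707) = (32885 + 4*(-1/55)*(-9))*(-23707) = (32885 + 36/55)*(-23707) = (1808711/55)*(-23707) = -42879111677/55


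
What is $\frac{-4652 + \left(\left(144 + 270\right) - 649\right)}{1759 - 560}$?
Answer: $- \frac{4887}{1199} \approx -4.0759$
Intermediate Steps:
$\frac{-4652 + \left(\left(144 + 270\right) - 649\right)}{1759 - 560} = \frac{-4652 + \left(414 - 649\right)}{1199} = \left(-4652 - 235\right) \frac{1}{1199} = \left(-4887\right) \frac{1}{1199} = - \frac{4887}{1199}$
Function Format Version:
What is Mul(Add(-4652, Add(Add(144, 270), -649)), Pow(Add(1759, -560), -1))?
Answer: Rational(-4887, 1199) ≈ -4.0759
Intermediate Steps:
Mul(Add(-4652, Add(Add(144, 270), -649)), Pow(Add(1759, -560), -1)) = Mul(Add(-4652, Add(414, -649)), Pow(1199, -1)) = Mul(Add(-4652, -235), Rational(1, 1199)) = Mul(-4887, Rational(1, 1199)) = Rational(-4887, 1199)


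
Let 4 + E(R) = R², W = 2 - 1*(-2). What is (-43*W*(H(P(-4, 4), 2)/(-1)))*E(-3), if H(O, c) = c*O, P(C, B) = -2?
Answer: -3440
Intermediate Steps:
W = 4 (W = 2 + 2 = 4)
H(O, c) = O*c
E(R) = -4 + R²
(-43*W*(H(P(-4, 4), 2)/(-1)))*E(-3) = (-43*4*(-2*2/(-1)))*(-4 + (-3)²) = (-43*4*(-4*(-1)))*(-4 + 9) = -43*4*4*5 = -688*5 = -3440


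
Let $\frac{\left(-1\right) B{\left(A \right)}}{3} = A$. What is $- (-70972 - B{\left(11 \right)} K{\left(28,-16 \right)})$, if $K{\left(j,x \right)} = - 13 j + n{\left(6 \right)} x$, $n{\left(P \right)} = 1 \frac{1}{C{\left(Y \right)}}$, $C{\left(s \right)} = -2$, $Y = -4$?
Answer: $82720$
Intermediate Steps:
$n{\left(P \right)} = - \frac{1}{2}$ ($n{\left(P \right)} = 1 \frac{1}{-2} = 1 \left(- \frac{1}{2}\right) = - \frac{1}{2}$)
$B{\left(A \right)} = - 3 A$
$K{\left(j,x \right)} = - 13 j - \frac{x}{2}$
$- (-70972 - B{\left(11 \right)} K{\left(28,-16 \right)}) = - (-70972 - \left(-3\right) 11 \left(\left(-13\right) 28 - -8\right)) = - (-70972 - - 33 \left(-364 + 8\right)) = - (-70972 - \left(-33\right) \left(-356\right)) = - (-70972 - 11748) = \left(-1\right) \left(-82720\right) = 82720$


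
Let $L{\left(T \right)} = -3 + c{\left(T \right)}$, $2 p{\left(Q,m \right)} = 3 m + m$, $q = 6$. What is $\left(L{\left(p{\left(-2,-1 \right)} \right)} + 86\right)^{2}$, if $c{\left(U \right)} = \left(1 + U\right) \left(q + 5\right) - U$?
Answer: $5476$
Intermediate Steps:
$p{\left(Q,m \right)} = 2 m$ ($p{\left(Q,m \right)} = \frac{3 m + m}{2} = \frac{4 m}{2} = 2 m$)
$c{\left(U \right)} = 11 + 10 U$ ($c{\left(U \right)} = \left(1 + U\right) \left(6 + 5\right) - U = \left(1 + U\right) 11 - U = \left(11 + 11 U\right) - U = 11 + 10 U$)
$L{\left(T \right)} = 8 + 10 T$ ($L{\left(T \right)} = -3 + \left(11 + 10 T\right) = 8 + 10 T$)
$\left(L{\left(p{\left(-2,-1 \right)} \right)} + 86\right)^{2} = \left(\left(8 + 10 \cdot 2 \left(-1\right)\right) + 86\right)^{2} = \left(\left(8 + 10 \left(-2\right)\right) + 86\right)^{2} = \left(\left(8 - 20\right) + 86\right)^{2} = \left(-12 + 86\right)^{2} = 74^{2} = 5476$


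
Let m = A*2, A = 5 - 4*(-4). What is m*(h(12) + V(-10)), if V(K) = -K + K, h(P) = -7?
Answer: -294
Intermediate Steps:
V(K) = 0
A = 21 (A = 5 + 16 = 21)
m = 42 (m = 21*2 = 42)
m*(h(12) + V(-10)) = 42*(-7 + 0) = 42*(-7) = -294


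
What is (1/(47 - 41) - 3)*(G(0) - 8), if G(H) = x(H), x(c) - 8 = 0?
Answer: 0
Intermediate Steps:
x(c) = 8 (x(c) = 8 + 0 = 8)
G(H) = 8
(1/(47 - 41) - 3)*(G(0) - 8) = (1/(47 - 41) - 3)*(8 - 8) = (1/6 - 3)*0 = (⅙ - 3)*0 = -17/6*0 = 0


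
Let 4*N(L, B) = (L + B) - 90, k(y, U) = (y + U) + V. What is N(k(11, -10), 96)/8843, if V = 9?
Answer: 4/8843 ≈ 0.00045233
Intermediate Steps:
k(y, U) = 9 + U + y (k(y, U) = (y + U) + 9 = (U + y) + 9 = 9 + U + y)
N(L, B) = -45/2 + B/4 + L/4 (N(L, B) = ((L + B) - 90)/4 = ((B + L) - 90)/4 = (-90 + B + L)/4 = -45/2 + B/4 + L/4)
N(k(11, -10), 96)/8843 = (-45/2 + (1/4)*96 + (9 - 10 + 11)/4)/8843 = (-45/2 + 24 + (1/4)*10)*(1/8843) = (-45/2 + 24 + 5/2)*(1/8843) = 4*(1/8843) = 4/8843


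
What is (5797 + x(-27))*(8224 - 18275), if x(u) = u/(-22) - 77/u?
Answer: -34634147891/594 ≈ -5.8307e+7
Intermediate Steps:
x(u) = -77/u - u/22 (x(u) = u*(-1/22) - 77/u = -u/22 - 77/u = -77/u - u/22)
(5797 + x(-27))*(8224 - 18275) = (5797 + (-77/(-27) - 1/22*(-27)))*(8224 - 18275) = (5797 + (-77*(-1/27) + 27/22))*(-10051) = (5797 + (77/27 + 27/22))*(-10051) = (5797 + 2423/594)*(-10051) = (3445841/594)*(-10051) = -34634147891/594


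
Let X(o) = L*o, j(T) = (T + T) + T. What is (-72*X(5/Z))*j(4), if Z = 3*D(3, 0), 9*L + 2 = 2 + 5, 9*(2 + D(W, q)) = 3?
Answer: 480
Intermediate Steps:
D(W, q) = -5/3 (D(W, q) = -2 + (⅑)*3 = -2 + ⅓ = -5/3)
j(T) = 3*T (j(T) = 2*T + T = 3*T)
L = 5/9 (L = -2/9 + (2 + 5)/9 = -2/9 + (⅑)*7 = -2/9 + 7/9 = 5/9 ≈ 0.55556)
Z = -5 (Z = 3*(-5/3) = -5)
X(o) = 5*o/9
(-72*X(5/Z))*j(4) = (-40*5/(-5))*(3*4) = -40*5*(-⅕)*12 = -40*(-1)*12 = -72*(-5/9)*12 = 40*12 = 480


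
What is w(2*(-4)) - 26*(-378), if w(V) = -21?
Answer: 9807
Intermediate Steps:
w(2*(-4)) - 26*(-378) = -21 - 26*(-378) = -21 + 9828 = 9807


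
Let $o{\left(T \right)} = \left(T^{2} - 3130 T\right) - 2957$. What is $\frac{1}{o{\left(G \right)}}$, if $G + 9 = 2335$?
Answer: $- \frac{1}{1873061} \approx -5.3389 \cdot 10^{-7}$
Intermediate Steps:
$G = 2326$ ($G = -9 + 2335 = 2326$)
$o{\left(T \right)} = -2957 + T^{2} - 3130 T$
$\frac{1}{o{\left(G \right)}} = \frac{1}{-2957 + 2326^{2} - 7280380} = \frac{1}{-2957 + 5410276 - 7280380} = \frac{1}{-1873061} = - \frac{1}{1873061}$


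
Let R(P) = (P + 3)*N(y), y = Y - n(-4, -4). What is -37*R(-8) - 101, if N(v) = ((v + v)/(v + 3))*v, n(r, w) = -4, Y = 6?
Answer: 35687/13 ≈ 2745.2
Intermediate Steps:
y = 10 (y = 6 - 1*(-4) = 6 + 4 = 10)
N(v) = 2*v**2/(3 + v) (N(v) = ((2*v)/(3 + v))*v = (2*v/(3 + v))*v = 2*v**2/(3 + v))
R(P) = 600/13 + 200*P/13 (R(P) = (P + 3)*(2*10**2/(3 + 10)) = (3 + P)*(2*100/13) = (3 + P)*(2*100*(1/13)) = (3 + P)*(200/13) = 600/13 + 200*P/13)
-37*R(-8) - 101 = -37*(600/13 + (200/13)*(-8)) - 101 = -37*(600/13 - 1600/13) - 101 = -37*(-1000/13) - 101 = 37000/13 - 101 = 35687/13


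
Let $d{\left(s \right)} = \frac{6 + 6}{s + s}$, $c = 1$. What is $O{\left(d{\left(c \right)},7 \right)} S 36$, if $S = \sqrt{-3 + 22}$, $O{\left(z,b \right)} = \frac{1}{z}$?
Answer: $6 \sqrt{19} \approx 26.153$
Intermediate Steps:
$d{\left(s \right)} = \frac{6}{s}$ ($d{\left(s \right)} = \frac{12}{2 s} = 12 \frac{1}{2 s} = \frac{6}{s}$)
$S = \sqrt{19} \approx 4.3589$
$O{\left(d{\left(c \right)},7 \right)} S 36 = \frac{\sqrt{19}}{6 \cdot 1^{-1}} \cdot 36 = \frac{\sqrt{19}}{6 \cdot 1} \cdot 36 = \frac{\sqrt{19}}{6} \cdot 36 = 6 \sqrt{19}$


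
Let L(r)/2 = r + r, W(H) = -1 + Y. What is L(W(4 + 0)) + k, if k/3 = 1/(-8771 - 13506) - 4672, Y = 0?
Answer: -312323543/22277 ≈ -14020.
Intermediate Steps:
W(H) = -1 (W(H) = -1 + 0 = -1)
L(r) = 4*r (L(r) = 2*(r + r) = 2*(2*r) = 4*r)
k = -312234435/22277 (k = 3*(1/(-8771 - 13506) - 4672) = 3*(1/(-22277) - 4672) = 3*(-1/22277 - 4672) = 3*(-104078145/22277) = -312234435/22277 ≈ -14016.)
L(W(4 + 0)) + k = 4*(-1) - 312234435/22277 = -4 - 312234435/22277 = -312323543/22277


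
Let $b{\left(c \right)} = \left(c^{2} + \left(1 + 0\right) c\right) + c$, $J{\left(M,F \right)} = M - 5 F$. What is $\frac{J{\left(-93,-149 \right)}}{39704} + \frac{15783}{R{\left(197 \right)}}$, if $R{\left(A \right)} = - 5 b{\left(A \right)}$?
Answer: $- \frac{124711613}{1945644890} \approx -0.064098$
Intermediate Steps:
$b{\left(c \right)} = c^{2} + 2 c$ ($b{\left(c \right)} = \left(c^{2} + 1 c\right) + c = \left(c^{2} + c\right) + c = \left(c + c^{2}\right) + c = c^{2} + 2 c$)
$R{\left(A \right)} = - 5 A \left(2 + A\right)$
$\frac{J{\left(-93,-149 \right)}}{39704} + \frac{15783}{R{\left(197 \right)}} = \frac{-93 - -745}{39704} + \frac{15783}{\left(-5\right) 197 \left(2 + 197\right)} = \left(-93 + 745\right) \frac{1}{39704} + \frac{15783}{\left(-5\right) 197 \cdot 199} = 652 \cdot \frac{1}{39704} + \frac{15783}{-196015} = \frac{163}{9926} + 15783 \left(- \frac{1}{196015}\right) = \frac{163}{9926} - \frac{15783}{196015} = - \frac{124711613}{1945644890}$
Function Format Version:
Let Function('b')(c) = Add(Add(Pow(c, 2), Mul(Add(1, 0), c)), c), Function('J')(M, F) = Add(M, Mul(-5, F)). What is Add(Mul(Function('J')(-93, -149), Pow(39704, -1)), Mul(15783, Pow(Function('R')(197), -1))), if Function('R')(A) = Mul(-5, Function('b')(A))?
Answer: Rational(-124711613, 1945644890) ≈ -0.064098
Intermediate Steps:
Function('b')(c) = Add(Pow(c, 2), Mul(2, c)) (Function('b')(c) = Add(Add(Pow(c, 2), Mul(1, c)), c) = Add(Add(Pow(c, 2), c), c) = Add(Add(c, Pow(c, 2)), c) = Add(Pow(c, 2), Mul(2, c)))
Function('R')(A) = Mul(-5, A, Add(2, A)) (Function('R')(A) = Mul(-5, Mul(A, Add(2, A))) = Mul(-5, A, Add(2, A)))
Add(Mul(Function('J')(-93, -149), Pow(39704, -1)), Mul(15783, Pow(Function('R')(197), -1))) = Add(Mul(Add(-93, Mul(-5, -149)), Pow(39704, -1)), Mul(15783, Pow(Mul(-5, 197, Add(2, 197)), -1))) = Add(Mul(Add(-93, 745), Rational(1, 39704)), Mul(15783, Pow(Mul(-5, 197, 199), -1))) = Add(Mul(652, Rational(1, 39704)), Mul(15783, Pow(-196015, -1))) = Add(Rational(163, 9926), Mul(15783, Rational(-1, 196015))) = Add(Rational(163, 9926), Rational(-15783, 196015)) = Rational(-124711613, 1945644890)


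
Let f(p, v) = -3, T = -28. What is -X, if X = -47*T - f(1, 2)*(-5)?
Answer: -1301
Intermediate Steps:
X = 1301 (X = -47*(-28) - 1*(-3)*(-5) = 1316 + 3*(-5) = 1316 - 15 = 1301)
-X = -1*1301 = -1301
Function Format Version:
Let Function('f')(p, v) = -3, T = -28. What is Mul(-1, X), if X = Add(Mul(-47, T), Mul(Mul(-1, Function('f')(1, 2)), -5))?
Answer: -1301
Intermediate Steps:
X = 1301 (X = Add(Mul(-47, -28), Mul(Mul(-1, -3), -5)) = Add(1316, Mul(3, -5)) = Add(1316, -15) = 1301)
Mul(-1, X) = Mul(-1, 1301) = -1301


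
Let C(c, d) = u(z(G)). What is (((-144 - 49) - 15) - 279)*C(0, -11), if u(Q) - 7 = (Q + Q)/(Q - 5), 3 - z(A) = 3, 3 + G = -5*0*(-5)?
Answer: -3409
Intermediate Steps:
G = -3 (G = -3 - 5*0*(-5) = -3 + 0*(-5) = -3 + 0 = -3)
z(A) = 0 (z(A) = 3 - 1*3 = 3 - 3 = 0)
u(Q) = 7 + 2*Q/(-5 + Q) (u(Q) = 7 + (Q + Q)/(Q - 5) = 7 + (2*Q)/(-5 + Q) = 7 + 2*Q/(-5 + Q))
C(c, d) = 7 (C(c, d) = (-35 + 9*0)/(-5 + 0) = (-35 + 0)/(-5) = -1/5*(-35) = 7)
(((-144 - 49) - 15) - 279)*C(0, -11) = (((-144 - 49) - 15) - 279)*7 = ((-193 - 15) - 279)*7 = (-208 - 279)*7 = -487*7 = -3409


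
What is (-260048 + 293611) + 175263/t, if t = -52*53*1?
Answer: 92324365/2756 ≈ 33499.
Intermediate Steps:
t = -2756 (t = -2756*1 = -2756)
(-260048 + 293611) + 175263/t = (-260048 + 293611) + 175263/(-2756) = 33563 + 175263*(-1/2756) = 33563 - 175263/2756 = 92324365/2756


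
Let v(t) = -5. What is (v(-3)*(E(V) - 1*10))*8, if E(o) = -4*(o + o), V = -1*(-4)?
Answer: 1680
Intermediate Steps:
V = 4
E(o) = -8*o
(v(-3)*(E(V) - 1*10))*8 = -5*(-8*4 - 1*10)*8 = -5*(-32 - 10)*8 = -5*(-42)*8 = 210*8 = 1680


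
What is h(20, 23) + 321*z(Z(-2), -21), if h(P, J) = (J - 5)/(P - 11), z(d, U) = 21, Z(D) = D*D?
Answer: 6743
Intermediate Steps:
Z(D) = D²
h(P, J) = (-5 + J)/(-11 + P)
h(20, 23) + 321*z(Z(-2), -21) = (-5 + 23)/(-11 + 20) + 321*21 = 18/9 + 6741 = (⅑)*18 + 6741 = 2 + 6741 = 6743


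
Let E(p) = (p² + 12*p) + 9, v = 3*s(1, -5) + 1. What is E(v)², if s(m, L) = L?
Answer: 1369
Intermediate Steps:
v = -14 (v = 3*(-5) + 1 = -15 + 1 = -14)
E(p) = 9 + p² + 12*p
E(v)² = (9 + (-14)² + 12*(-14))² = (9 + 196 - 168)² = 37² = 1369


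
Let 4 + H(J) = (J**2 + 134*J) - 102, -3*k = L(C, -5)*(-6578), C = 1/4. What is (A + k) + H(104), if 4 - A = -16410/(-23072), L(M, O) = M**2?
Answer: 857805323/34608 ≈ 24786.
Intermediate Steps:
C = 1/4 (C = 1*(1/4) = 1/4 ≈ 0.25000)
k = 3289/24 (k = -(1/4)**2*(-6578)/3 = -(-6578)/48 = -1/3*(-3289/8) = 3289/24 ≈ 137.04)
H(J) = -106 + J**2 + 134*J (H(J) = -4 + ((J**2 + 134*J) - 102) = -4 + (-102 + J**2 + 134*J) = -106 + J**2 + 134*J)
A = 37939/11536 (A = 4 - (-16410)/(-23072) = 4 - (-16410)*(-1)/23072 = 4 - 1*8205/11536 = 4 - 8205/11536 = 37939/11536 ≈ 3.2887)
(A + k) + H(104) = (37939/11536 + 3289/24) + (-106 + 104**2 + 134*104) = 4856555/34608 + (-106 + 10816 + 13936) = 4856555/34608 + 24646 = 857805323/34608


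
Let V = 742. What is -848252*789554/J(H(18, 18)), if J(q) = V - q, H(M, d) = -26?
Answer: -83717594951/96 ≈ -8.7206e+8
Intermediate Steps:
J(q) = 742 - q
-848252*789554/J(H(18, 18)) = -848252*789554/(742 - 1*(-26)) = -848252*789554/(742 + 26) = -848252/(768*(1/789554)) = -848252/384/394777 = -848252*394777/384 = -83717594951/96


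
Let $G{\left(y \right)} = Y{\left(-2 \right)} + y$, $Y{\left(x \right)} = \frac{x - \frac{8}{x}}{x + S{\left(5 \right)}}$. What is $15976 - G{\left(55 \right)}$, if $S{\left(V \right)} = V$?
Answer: $\frac{47761}{3} \approx 15920.0$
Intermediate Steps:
$Y{\left(x \right)} = \frac{x - \frac{8}{x}}{5 + x}$ ($Y{\left(x \right)} = \frac{x - \frac{8}{x}}{x + 5} = \frac{x - \frac{8}{x}}{5 + x}$)
$G{\left(y \right)} = \frac{2}{3} + y$ ($G{\left(y \right)} = \frac{-8 + \left(-2\right)^{2}}{\left(-2\right) \left(5 - 2\right)} + y = - \frac{-8 + 4}{2 \cdot 3} + y = \left(- \frac{1}{2}\right) \frac{1}{3} \left(-4\right) + y = \frac{2}{3} + y$)
$15976 - G{\left(55 \right)} = 15976 - \left(\frac{2}{3} + 55\right) = 15976 - \frac{167}{3} = \frac{47761}{3}$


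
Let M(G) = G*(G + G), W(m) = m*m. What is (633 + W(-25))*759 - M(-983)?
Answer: -977756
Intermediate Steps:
W(m) = m**2
M(G) = 2*G**2 (M(G) = G*(2*G) = 2*G**2)
(633 + W(-25))*759 - M(-983) = (633 + (-25)**2)*759 - 2*(-983)**2 = (633 + 625)*759 - 2*966289 = 1258*759 - 1*1932578 = 954822 - 1932578 = -977756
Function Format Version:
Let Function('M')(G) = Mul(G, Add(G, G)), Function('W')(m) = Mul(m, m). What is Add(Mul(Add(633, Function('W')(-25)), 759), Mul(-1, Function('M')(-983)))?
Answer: -977756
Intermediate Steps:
Function('W')(m) = Pow(m, 2)
Function('M')(G) = Mul(2, Pow(G, 2)) (Function('M')(G) = Mul(G, Mul(2, G)) = Mul(2, Pow(G, 2)))
Add(Mul(Add(633, Function('W')(-25)), 759), Mul(-1, Function('M')(-983))) = Add(Mul(Add(633, Pow(-25, 2)), 759), Mul(-1, Mul(2, Pow(-983, 2)))) = Add(Mul(Add(633, 625), 759), Mul(-1, Mul(2, 966289))) = Add(Mul(1258, 759), Mul(-1, 1932578)) = Add(954822, -1932578) = -977756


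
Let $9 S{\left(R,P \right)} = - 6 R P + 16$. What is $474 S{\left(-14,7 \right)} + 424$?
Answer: $\frac{96704}{3} \approx 32235.0$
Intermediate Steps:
$S{\left(R,P \right)} = \frac{16}{9} - \frac{2 P R}{3}$ ($S{\left(R,P \right)} = \frac{- 6 R P + 16}{9} = \frac{- 6 P R + 16}{9} = \frac{16 - 6 P R}{9} = \frac{16}{9} - \frac{2 P R}{3}$)
$474 S{\left(-14,7 \right)} + 424 = 474 \left(\frac{16}{9} - \frac{14}{3} \left(-14\right)\right) + 424 = 474 \left(\frac{16}{9} + \frac{196}{3}\right) + 424 = 474 \cdot \frac{604}{9} + 424 = \frac{95432}{3} + 424 = \frac{96704}{3}$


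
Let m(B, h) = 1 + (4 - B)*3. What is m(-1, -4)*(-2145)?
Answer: -34320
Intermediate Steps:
m(B, h) = 13 - 3*B (m(B, h) = 1 + (12 - 3*B) = 13 - 3*B)
m(-1, -4)*(-2145) = (13 - 3*(-1))*(-2145) = (13 + 3)*(-2145) = 16*(-2145) = -34320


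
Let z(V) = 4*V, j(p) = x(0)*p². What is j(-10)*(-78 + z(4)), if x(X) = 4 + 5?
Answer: -55800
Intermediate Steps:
x(X) = 9
j(p) = 9*p²
j(-10)*(-78 + z(4)) = (9*(-10)²)*(-78 + 4*4) = (9*100)*(-78 + 16) = 900*(-62) = -55800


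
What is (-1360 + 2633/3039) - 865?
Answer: -6759142/3039 ≈ -2224.1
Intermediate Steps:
(-1360 + 2633/3039) - 865 = -4130407/3039 - 865 = -6759142/3039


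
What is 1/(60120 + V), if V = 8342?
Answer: 1/68462 ≈ 1.4607e-5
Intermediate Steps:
1/(60120 + V) = 1/(60120 + 8342) = 1/68462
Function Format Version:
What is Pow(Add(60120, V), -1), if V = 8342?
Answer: Rational(1, 68462) ≈ 1.4607e-5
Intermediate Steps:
Pow(Add(60120, V), -1) = Pow(Add(60120, 8342), -1) = Pow(68462, -1) = Rational(1, 68462)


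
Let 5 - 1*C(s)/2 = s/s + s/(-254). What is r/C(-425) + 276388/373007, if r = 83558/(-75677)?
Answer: 8403182572454/16682777986749 ≈ 0.50370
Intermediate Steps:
C(s) = 8 + s/127 (C(s) = 10 - 2*(s/s + s/(-254)) = 10 - 2*(1 + s*(-1/254)) = 10 - 2*(1 - s/254) = 10 + (-2 + s/127) = 8 + s/127)
r = -83558/75677 (r = 83558*(-1/75677) = -83558/75677 ≈ -1.1041)
r/C(-425) + 276388/373007 = -83558/(75677*(8 + (1/127)*(-425))) + 276388/373007 = -83558/(75677*(8 - 425/127)) + 276388*(1/373007) = -83558/(75677*591/127) + 276388/373007 = -83558/75677*127/591 + 276388/373007 = -10611866/44725107 + 276388/373007 = 8403182572454/16682777986749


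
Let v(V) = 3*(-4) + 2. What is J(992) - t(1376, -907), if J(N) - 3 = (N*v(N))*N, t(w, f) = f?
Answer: -9839730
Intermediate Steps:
v(V) = -10 (v(V) = -12 + 2 = -10)
J(N) = 3 - 10*N² (J(N) = 3 + (N*(-10))*N = 3 + (-10*N)*N = 3 - 10*N²)
J(992) - t(1376, -907) = (3 - 10*992²) - 1*(-907) = (3 - 10*984064) + 907 = (3 - 9840640) + 907 = -9840637 + 907 = -9839730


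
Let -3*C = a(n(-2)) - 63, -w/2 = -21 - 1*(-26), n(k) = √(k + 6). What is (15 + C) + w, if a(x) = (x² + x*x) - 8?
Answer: 26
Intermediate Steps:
n(k) = √(6 + k)
a(x) = -8 + 2*x² (a(x) = (x² + x²) - 8 = 2*x² - 8 = -8 + 2*x²)
w = -10 (w = -2*(-21 - 1*(-26)) = -2*(-21 + 26) = -2*5 = -10)
C = 21 (C = -((-8 + 2*(√(6 - 2))²) - 63)/3 = -((-8 + 2*(√4)²) - 63)/3 = -((-8 + 2*2²) - 63)/3 = -((-8 + 2*4) - 63)/3 = -((-8 + 8) - 63)/3 = -(0 - 63)/3 = -⅓*(-63) = 21)
(15 + C) + w = (15 + 21) - 10 = 36 - 10 = 26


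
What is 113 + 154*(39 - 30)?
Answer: 1499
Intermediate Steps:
113 + 154*(39 - 30) = 113 + 154*9 = 113 + 1386 = 1499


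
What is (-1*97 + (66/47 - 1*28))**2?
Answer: 33744481/2209 ≈ 15276.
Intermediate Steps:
(-1*97 + (66/47 - 1*28))**2 = (-97 + (66*(1/47) - 28))**2 = (-97 + (66/47 - 28))**2 = (-97 - 1250/47)**2 = (-5809/47)**2 = 33744481/2209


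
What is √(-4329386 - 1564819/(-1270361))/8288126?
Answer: 3*I*√776315004769302583/10528912033486 ≈ 0.00025105*I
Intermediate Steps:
√(-4329386 - 1564819/(-1270361))/8288126 = √(-4329386 - 1564819*(-1/1270361))*(1/8288126) = √(-4329386 + 1564819/1270361)*(1/8288126) = √(-5499881563527/1270361)*(1/8288126) = (3*I*√776315004769302583/1270361)*(1/8288126) = 3*I*√776315004769302583/10528912033486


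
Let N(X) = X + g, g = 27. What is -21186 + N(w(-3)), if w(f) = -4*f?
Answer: -21147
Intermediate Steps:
N(X) = 27 + X (N(X) = X + 27 = 27 + X)
-21186 + N(w(-3)) = -21186 + (27 - 4*(-3)) = -21186 + (27 + 12) = -21186 + 39 = -21147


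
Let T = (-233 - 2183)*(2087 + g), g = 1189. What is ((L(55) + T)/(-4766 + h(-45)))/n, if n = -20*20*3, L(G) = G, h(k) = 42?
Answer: -7914761/5668800 ≈ -1.3962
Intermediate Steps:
T = -7914816 (T = (-233 - 2183)*(2087 + 1189) = -2416*3276 = -7914816)
n = -1200 (n = -400*3 = -1200)
((L(55) + T)/(-4766 + h(-45)))/n = ((55 - 7914816)/(-4766 + 42))/(-1200) = -7914761/(-4724)*(-1/1200) = -7914761*(-1/4724)*(-1/1200) = (7914761/4724)*(-1/1200) = -7914761/5668800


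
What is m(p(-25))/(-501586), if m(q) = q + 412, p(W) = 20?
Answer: -216/250793 ≈ -0.00086127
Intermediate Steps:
m(q) = 412 + q
m(p(-25))/(-501586) = (412 + 20)/(-501586) = 432*(-1/501586) = -216/250793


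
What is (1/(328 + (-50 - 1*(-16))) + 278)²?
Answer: 6680283289/86436 ≈ 77286.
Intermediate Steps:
(1/(328 + (-50 - 1*(-16))) + 278)² = (1/(328 + (-50 + 16)) + 278)² = (1/(328 - 34) + 278)² = (1/294 + 278)² = (81733/294)² = 6680283289/86436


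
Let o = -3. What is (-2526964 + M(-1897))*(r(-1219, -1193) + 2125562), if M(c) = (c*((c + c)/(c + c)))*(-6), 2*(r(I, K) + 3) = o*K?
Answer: -5351519594327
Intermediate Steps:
r(I, K) = -3 - 3*K/2 (r(I, K) = -3 + (-3*K)/2 = -3 - 3*K/2)
M(c) = -6*c (M(c) = (c*((2*c)/((2*c))))*(-6) = (c*((2*c)*(1/(2*c))))*(-6) = (c*1)*(-6) = c*(-6) = -6*c)
(-2526964 + M(-1897))*(r(-1219, -1193) + 2125562) = (-2526964 - 6*(-1897))*((-3 - 3/2*(-1193)) + 2125562) = (-2526964 + 11382)*((-3 + 3579/2) + 2125562) = -2515582*(3573/2 + 2125562) = -2515582*4254697/2 = -5351519594327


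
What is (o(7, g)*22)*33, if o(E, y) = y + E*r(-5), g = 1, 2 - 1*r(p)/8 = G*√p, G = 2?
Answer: 82038 - 81312*I*√5 ≈ 82038.0 - 1.8182e+5*I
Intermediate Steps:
r(p) = 16 - 16*√p
o(E, y) = y + E*(16 - 16*I*√5)
(o(7, g)*22)*33 = ((1 + 16*7*(1 - I*√5))*22)*33 = ((1 + (112 - 112*I*√5))*22)*33 = ((113 - 112*I*√5)*22)*33 = (2486 - 2464*I*√5)*33 = 82038 - 81312*I*√5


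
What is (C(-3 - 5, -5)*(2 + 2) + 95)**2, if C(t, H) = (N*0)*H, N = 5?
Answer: 9025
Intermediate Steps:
C(t, H) = 0 (C(t, H) = (5*0)*H = 0*H = 0)
(C(-3 - 5, -5)*(2 + 2) + 95)**2 = (0*(2 + 2) + 95)**2 = (0*4 + 95)**2 = (0 + 95)**2 = 95**2 = 9025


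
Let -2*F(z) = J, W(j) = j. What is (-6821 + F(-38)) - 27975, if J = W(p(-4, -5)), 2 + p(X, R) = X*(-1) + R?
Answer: -69589/2 ≈ -34795.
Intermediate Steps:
p(X, R) = -2 + R - X (p(X, R) = -2 + (X*(-1) + R) = -2 + (-X + R) = -2 + (R - X) = -2 + R - X)
J = -3 (J = -2 - 5 - 1*(-4) = -2 - 5 + 4 = -3)
F(z) = 3/2 (F(z) = -½*(-3) = 3/2)
(-6821 + F(-38)) - 27975 = (-6821 + 3/2) - 27975 = -13639/2 - 27975 = -69589/2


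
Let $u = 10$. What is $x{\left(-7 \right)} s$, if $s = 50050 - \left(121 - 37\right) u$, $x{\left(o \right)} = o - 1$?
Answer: $-393680$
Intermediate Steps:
$x{\left(o \right)} = -1 + o$
$s = 49210$ ($s = 50050 - \left(121 - 37\right) 10 = 50050 - 84 \cdot 10 = 50050 - 840 = 49210$)
$x{\left(-7 \right)} s = \left(-1 - 7\right) 49210 = \left(-8\right) 49210 = -393680$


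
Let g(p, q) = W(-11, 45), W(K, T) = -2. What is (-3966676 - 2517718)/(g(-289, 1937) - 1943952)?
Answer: 3242197/971977 ≈ 3.3357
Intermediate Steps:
g(p, q) = -2
(-3966676 - 2517718)/(g(-289, 1937) - 1943952) = (-3966676 - 2517718)/(-2 - 1943952) = -6484394/(-1943954) = -6484394*(-1/1943954) = 3242197/971977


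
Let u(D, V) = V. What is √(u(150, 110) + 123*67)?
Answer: √8351 ≈ 91.384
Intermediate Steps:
√(u(150, 110) + 123*67) = √(110 + 123*67) = √(110 + 8241) = √8351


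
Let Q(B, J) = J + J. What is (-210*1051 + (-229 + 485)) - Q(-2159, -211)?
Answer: -220032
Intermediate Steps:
Q(B, J) = 2*J
(-210*1051 + (-229 + 485)) - Q(-2159, -211) = (-210*1051 + (-229 + 485)) - 2*(-211) = (-220710 + 256) - 1*(-422) = -220454 + 422 = -220032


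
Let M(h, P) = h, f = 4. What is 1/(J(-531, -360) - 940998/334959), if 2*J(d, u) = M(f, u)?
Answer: -111653/90360 ≈ -1.2356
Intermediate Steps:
J(d, u) = 2 (J(d, u) = (1/2)*4 = 2)
1/(J(-531, -360) - 940998/334959) = 1/(2 - 940998/334959) = 1/(2 - 940998*1/334959) = 1/(2 - 313666/111653) = 1/(-90360/111653) = -111653/90360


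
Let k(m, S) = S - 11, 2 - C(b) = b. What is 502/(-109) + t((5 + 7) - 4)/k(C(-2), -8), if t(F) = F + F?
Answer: -11282/2071 ≈ -5.4476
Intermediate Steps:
C(b) = 2 - b
k(m, S) = -11 + S
t(F) = 2*F
502/(-109) + t((5 + 7) - 4)/k(C(-2), -8) = 502/(-109) + (2*((5 + 7) - 4))/(-11 - 8) = 502*(-1/109) + (2*(12 - 4))/(-19) = -502/109 + (2*8)*(-1/19) = -502/109 + 16*(-1/19) = -502/109 - 16/19 = -11282/2071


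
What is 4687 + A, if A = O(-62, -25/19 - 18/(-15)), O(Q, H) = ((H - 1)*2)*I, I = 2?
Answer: 444841/95 ≈ 4682.5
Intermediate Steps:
O(Q, H) = -4 + 4*H (O(Q, H) = ((H - 1)*2)*2 = ((-1 + H)*2)*2 = (-2 + 2*H)*2 = -4 + 4*H)
A = -424/95 (A = -4 + 4*(-25/19 - 18/(-15)) = -4 + 4*(-25*1/19 - 18*(-1/15)) = -4 + 4*(-25/19 + 6/5) = -4 + 4*(-11/95) = -4 - 44/95 = -424/95 ≈ -4.4632)
4687 + A = 4687 - 424/95 = 444841/95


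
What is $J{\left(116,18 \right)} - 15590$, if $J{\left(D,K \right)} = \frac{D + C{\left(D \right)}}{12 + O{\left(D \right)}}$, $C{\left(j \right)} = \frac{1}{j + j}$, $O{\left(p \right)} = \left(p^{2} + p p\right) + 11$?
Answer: $- \frac{97420635887}{6248920} \approx -15590.0$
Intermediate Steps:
$O{\left(p \right)} = 11 + 2 p^{2}$ ($O{\left(p \right)} = \left(p^{2} + p^{2}\right) + 11 = 2 p^{2} + 11 = 11 + 2 p^{2}$)
$C{\left(j \right)} = \frac{1}{2 j}$
$J{\left(D,K \right)} = \frac{D + \frac{1}{2 D}}{23 + 2 D^{2}}$ ($J{\left(D,K \right)} = \frac{D + \frac{1}{2 D}}{12 + \left(11 + 2 D^{2}\right)} = \frac{D + \frac{1}{2 D}}{23 + 2 D^{2}}$)
$J{\left(116,18 \right)} - 15590 = \frac{\frac{1}{2} + 116^{2}}{116 \left(23 + 2 \cdot 116^{2}\right)} - 15590 = \frac{\frac{1}{2} + 13456}{116 \left(23 + 2 \cdot 13456\right)} - 15590 = \frac{1}{116} \frac{1}{23 + 26912} \cdot \frac{26913}{2} - 15590 = \frac{1}{116} \cdot \frac{1}{26935} \cdot \frac{26913}{2} - 15590 = \frac{26913}{6248920} - 15590 = - \frac{97420635887}{6248920}$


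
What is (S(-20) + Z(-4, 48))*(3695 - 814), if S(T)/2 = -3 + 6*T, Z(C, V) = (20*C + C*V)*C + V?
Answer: 2564090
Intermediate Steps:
Z(C, V) = V + C*(20*C + C*V) (Z(C, V) = C*(20*C + C*V) + V = V + C*(20*C + C*V))
S(T) = -6 + 12*T (S(T) = 2*(-3 + 6*T) = -6 + 12*T)
(S(-20) + Z(-4, 48))*(3695 - 814) = ((-6 + 12*(-20)) + (48 + 20*(-4)² + 48*(-4)²))*(3695 - 814) = ((-6 - 240) + (48 + 20*16 + 48*16))*2881 = (-246 + (48 + 320 + 768))*2881 = (-246 + 1136)*2881 = 890*2881 = 2564090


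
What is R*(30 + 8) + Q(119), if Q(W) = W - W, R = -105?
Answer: -3990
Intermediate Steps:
Q(W) = 0
R*(30 + 8) + Q(119) = -105*(30 + 8) + 0 = -105*38 + 0 = -3990 + 0 = -3990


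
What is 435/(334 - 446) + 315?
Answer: 34845/112 ≈ 311.12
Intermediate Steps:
435/(334 - 446) + 315 = 435/(-112) + 315 = -1/112*435 + 315 = -435/112 + 315 = 34845/112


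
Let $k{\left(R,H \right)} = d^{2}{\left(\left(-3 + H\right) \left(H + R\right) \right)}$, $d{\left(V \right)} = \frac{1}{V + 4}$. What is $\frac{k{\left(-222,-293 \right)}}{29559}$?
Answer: $\frac{1}{686926718727024} \approx 1.4558 \cdot 10^{-15}$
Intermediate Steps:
$d{\left(V \right)} = \frac{1}{4 + V}$
$k{\left(R,H \right)} = \frac{1}{\left(4 + \left(-3 + H\right) \left(H + R\right)\right)^{2}}$ ($k{\left(R,H \right)} = \left(\frac{1}{4 + \left(-3 + H\right) \left(H + R\right)}\right)^{2} = \frac{1}{\left(4 + \left(-3 + H\right) \left(H + R\right)\right)^{2}}$)
$\frac{k{\left(-222,-293 \right)}}{29559} = \frac{1}{\left(4 + \left(-293\right)^{2} - -879 - -666 - -65046\right)^{2} \cdot 29559} = \frac{1}{\left(4 + 85849 + 879 + 666 + 65046\right)^{2}} \cdot \frac{1}{29559} = \frac{1}{23239173136} \cdot \frac{1}{29559} = \frac{1}{686926718727024}$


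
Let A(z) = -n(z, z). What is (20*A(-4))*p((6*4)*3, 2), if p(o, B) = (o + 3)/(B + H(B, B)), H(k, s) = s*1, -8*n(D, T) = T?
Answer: -375/2 ≈ -187.50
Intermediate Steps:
n(D, T) = -T/8
H(k, s) = s
A(z) = z/8 (A(z) = -(-1)*z/8 = z/8)
p(o, B) = (3 + o)/(2*B) (p(o, B) = (o + 3)/(B + B) = (3 + o)/((2*B)) = (3 + o)*(1/(2*B)) = (3 + o)/(2*B))
(20*A(-4))*p((6*4)*3, 2) = (20*((⅛)*(-4)))*((½)*(3 + (6*4)*3)/2) = (20*(-½))*((½)*(½)*(3 + 24*3)) = -5*(3 + 72)/2 = -5*75/2 = -10*75/4 = -375/2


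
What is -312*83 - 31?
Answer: -25927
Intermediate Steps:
-312*83 - 31 = -25896 - 31 = -25927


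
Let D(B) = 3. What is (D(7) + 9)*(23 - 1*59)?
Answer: -432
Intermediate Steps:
(D(7) + 9)*(23 - 1*59) = (3 + 9)*(23 - 1*59) = 12*(23 - 59) = 12*(-36) = -432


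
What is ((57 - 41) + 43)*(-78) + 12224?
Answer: 7622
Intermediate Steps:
((57 - 41) + 43)*(-78) + 12224 = (16 + 43)*(-78) + 12224 = 59*(-78) + 12224 = -4602 + 12224 = 7622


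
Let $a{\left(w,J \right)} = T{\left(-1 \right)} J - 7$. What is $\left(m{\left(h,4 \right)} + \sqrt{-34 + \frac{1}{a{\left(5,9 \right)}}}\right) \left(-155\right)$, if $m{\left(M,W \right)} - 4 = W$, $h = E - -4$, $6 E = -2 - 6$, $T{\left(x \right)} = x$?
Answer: $-1240 - \frac{155 i \sqrt{545}}{4} \approx -1240.0 - 904.63 i$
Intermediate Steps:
$E = - \frac{4}{3}$ ($E = \frac{-2 - 6}{6} = \frac{1}{6} \left(-8\right) = - \frac{4}{3} \approx -1.3333$)
$h = \frac{8}{3}$ ($h = - \frac{4}{3} - -4 = - \frac{4}{3} + 4 = \frac{8}{3} \approx 2.6667$)
$m{\left(M,W \right)} = 4 + W$
$a{\left(w,J \right)} = -7 - J$ ($a{\left(w,J \right)} = - J - 7 = -7 - J$)
$\left(m{\left(h,4 \right)} + \sqrt{-34 + \frac{1}{a{\left(5,9 \right)}}}\right) \left(-155\right) = \left(\left(4 + 4\right) + \sqrt{-34 + \frac{1}{-7 - 9}}\right) \left(-155\right) = \left(8 + \sqrt{-34 + \frac{1}{-7 - 9}}\right) \left(-155\right) = \left(8 + \sqrt{-34 + \frac{1}{-16}}\right) \left(-155\right) = \left(8 + \sqrt{-34 - \frac{1}{16}}\right) \left(-155\right) = \left(8 + \sqrt{- \frac{545}{16}}\right) \left(-155\right) = \left(8 + \frac{i \sqrt{545}}{4}\right) \left(-155\right) = -1240 - \frac{155 i \sqrt{545}}{4}$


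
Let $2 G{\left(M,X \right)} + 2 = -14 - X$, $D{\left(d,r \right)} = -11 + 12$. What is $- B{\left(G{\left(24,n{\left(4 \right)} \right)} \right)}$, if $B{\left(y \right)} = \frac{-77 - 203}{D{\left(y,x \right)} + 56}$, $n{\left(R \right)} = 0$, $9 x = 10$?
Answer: $\frac{280}{57} \approx 4.9123$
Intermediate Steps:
$x = \frac{10}{9}$ ($x = \frac{1}{9} \cdot 10 = \frac{10}{9} \approx 1.1111$)
$D{\left(d,r \right)} = 1$
$G{\left(M,X \right)} = -8 - \frac{X}{2}$ ($G{\left(M,X \right)} = -1 + \frac{-14 - X}{2} = -1 - \left(7 + \frac{X}{2}\right) = -8 - \frac{X}{2}$)
$B{\left(y \right)} = - \frac{280}{57}$ ($B{\left(y \right)} = \frac{-77 - 203}{1 + 56} = - \frac{280}{57}$)
$- B{\left(G{\left(24,n{\left(4 \right)} \right)} \right)} = \left(-1\right) \left(- \frac{280}{57}\right) = \frac{280}{57}$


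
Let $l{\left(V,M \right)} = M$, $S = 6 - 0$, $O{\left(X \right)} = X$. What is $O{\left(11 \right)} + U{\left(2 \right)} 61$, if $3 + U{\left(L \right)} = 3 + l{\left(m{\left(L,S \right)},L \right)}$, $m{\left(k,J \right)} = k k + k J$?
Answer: $133$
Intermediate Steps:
$S = 6$ ($S = 6 + 0 = 6$)
$m{\left(k,J \right)} = k^{2} + J k$
$U{\left(L \right)} = L$ ($U{\left(L \right)} = -3 + \left(3 + L\right) = L$)
$O{\left(11 \right)} + U{\left(2 \right)} 61 = 11 + 2 \cdot 61 = 11 + 122 = 133$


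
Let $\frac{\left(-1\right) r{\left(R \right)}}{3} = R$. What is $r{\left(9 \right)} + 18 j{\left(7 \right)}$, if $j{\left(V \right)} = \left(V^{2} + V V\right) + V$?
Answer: $1863$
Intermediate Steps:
$r{\left(R \right)} = - 3 R$
$j{\left(V \right)} = V + 2 V^{2}$ ($j{\left(V \right)} = \left(V^{2} + V^{2}\right) + V = 2 V^{2} + V = V + 2 V^{2}$)
$r{\left(9 \right)} + 18 j{\left(7 \right)} = \left(-3\right) 9 + 18 \cdot 7 \left(1 + 2 \cdot 7\right) = -27 + 18 \cdot 7 \left(1 + 14\right) = -27 + 18 \cdot 7 \cdot 15 = -27 + 18 \cdot 105 = -27 + 1890 = 1863$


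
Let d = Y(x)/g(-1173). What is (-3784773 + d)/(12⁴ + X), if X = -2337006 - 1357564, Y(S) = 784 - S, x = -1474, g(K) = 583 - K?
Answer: 3323029565/3225626252 ≈ 1.0302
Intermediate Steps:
X = -3694570
d = 1129/878 (d = (784 - 1*(-1474))/(583 - 1*(-1173)) = (784 + 1474)/(583 + 1173) = 2258/1756 = 2258*(1/1756) = 1129/878 ≈ 1.2859)
(-3784773 + d)/(12⁴ + X) = (-3784773 + 1129/878)/(12⁴ - 3694570) = -3323029565/(878*(20736 - 3694570)) = -3323029565/878/(-3673834) = -3323029565/878*(-1/3673834) = 3323029565/3225626252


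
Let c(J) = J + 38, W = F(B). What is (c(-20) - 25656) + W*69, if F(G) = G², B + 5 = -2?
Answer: -22257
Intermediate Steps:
B = -7 (B = -5 - 2 = -7)
W = 49 (W = (-7)² = 49)
c(J) = 38 + J
(c(-20) - 25656) + W*69 = ((38 - 20) - 25656) + 49*69 = (18 - 25656) + 3381 = -25638 + 3381 = -22257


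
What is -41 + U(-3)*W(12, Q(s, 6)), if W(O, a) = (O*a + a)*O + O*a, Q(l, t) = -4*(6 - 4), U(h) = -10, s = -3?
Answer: 13399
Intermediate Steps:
Q(l, t) = -8 (Q(l, t) = -4*2 = -8)
W(O, a) = O*a + O*(a + O*a) (W(O, a) = (a + O*a)*O + O*a = O*(a + O*a) + O*a = O*a + O*(a + O*a))
-41 + U(-3)*W(12, Q(s, 6)) = -41 - 120*(-8)*(2 + 12) = -41 - 120*(-8)*14 = -41 - 10*(-1344) = -41 + 13440 = 13399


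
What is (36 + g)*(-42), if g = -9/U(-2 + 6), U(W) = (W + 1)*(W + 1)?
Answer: -37422/25 ≈ -1496.9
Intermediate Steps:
U(W) = (1 + W)² (U(W) = (1 + W)*(1 + W) = (1 + W)²)
g = -9/25 (g = -9/(1 + (-2 + 6))² = -9/(1 + 4)² = -9/(5²) = -9/25 ≈ -0.36000)
(36 + g)*(-42) = (36 - 9/25)*(-42) = (891/25)*(-42) = -37422/25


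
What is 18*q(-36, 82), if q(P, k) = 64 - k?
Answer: -324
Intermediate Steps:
18*q(-36, 82) = 18*(64 - 1*82) = 18*(64 - 82) = 18*(-18) = -324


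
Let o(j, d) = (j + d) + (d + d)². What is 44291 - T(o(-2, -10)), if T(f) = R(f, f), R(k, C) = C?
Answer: 43903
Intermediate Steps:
o(j, d) = d + j + 4*d² (o(j, d) = (d + j) + (2*d)² = (d + j) + 4*d² = d + j + 4*d²)
T(f) = f
44291 - T(o(-2, -10)) = 44291 - (-10 - 2 + 4*(-10)²) = 44291 - (-10 - 2 + 4*100) = 44291 - (-10 - 2 + 400) = 44291 - 1*388 = 44291 - 388 = 43903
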